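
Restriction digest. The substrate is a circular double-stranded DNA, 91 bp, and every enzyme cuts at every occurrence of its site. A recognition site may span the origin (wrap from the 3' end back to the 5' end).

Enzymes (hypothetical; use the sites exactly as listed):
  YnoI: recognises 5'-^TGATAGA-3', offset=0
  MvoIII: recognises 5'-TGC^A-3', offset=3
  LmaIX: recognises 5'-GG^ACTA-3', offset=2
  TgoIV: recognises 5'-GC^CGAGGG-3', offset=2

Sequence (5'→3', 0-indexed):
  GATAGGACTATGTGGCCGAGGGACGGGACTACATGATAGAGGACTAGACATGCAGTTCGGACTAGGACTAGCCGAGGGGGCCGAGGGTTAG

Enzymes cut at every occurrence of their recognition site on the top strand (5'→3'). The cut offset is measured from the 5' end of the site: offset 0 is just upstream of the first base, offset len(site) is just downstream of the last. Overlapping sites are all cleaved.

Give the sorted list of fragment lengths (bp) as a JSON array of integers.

Scan for sites:
  YnoI TGATAGA/0: at [33] ⇒ [33]
  MvoIII TGCA/3: at [50] ⇒ [53]
  LmaIX GGACTA/2: at [4, 25, 40, 58, 64] ⇒ [6, 27, 42, 60, 66]
  TgoIV GCCGAGGG/2: at [14, 70, 79] ⇒ [16, 72, 81]

All cut coordinates (distinct, sorted): [6, 16, 27, 33, 42, 53, 60, 66, 72, 81]

Fragment lengths:
  6→16: 10 bp
  16→27: 11 bp
  27→33: 6 bp
  33→42: 9 bp
  42→53: 11 bp
  53→60: 7 bp
  60→66: 6 bp
  66→72: 6 bp
  72→81: 9 bp
  81→6 (wrap): 91-81+6 = 16 bp

[6,6,6,7,9,9,10,11,11,16]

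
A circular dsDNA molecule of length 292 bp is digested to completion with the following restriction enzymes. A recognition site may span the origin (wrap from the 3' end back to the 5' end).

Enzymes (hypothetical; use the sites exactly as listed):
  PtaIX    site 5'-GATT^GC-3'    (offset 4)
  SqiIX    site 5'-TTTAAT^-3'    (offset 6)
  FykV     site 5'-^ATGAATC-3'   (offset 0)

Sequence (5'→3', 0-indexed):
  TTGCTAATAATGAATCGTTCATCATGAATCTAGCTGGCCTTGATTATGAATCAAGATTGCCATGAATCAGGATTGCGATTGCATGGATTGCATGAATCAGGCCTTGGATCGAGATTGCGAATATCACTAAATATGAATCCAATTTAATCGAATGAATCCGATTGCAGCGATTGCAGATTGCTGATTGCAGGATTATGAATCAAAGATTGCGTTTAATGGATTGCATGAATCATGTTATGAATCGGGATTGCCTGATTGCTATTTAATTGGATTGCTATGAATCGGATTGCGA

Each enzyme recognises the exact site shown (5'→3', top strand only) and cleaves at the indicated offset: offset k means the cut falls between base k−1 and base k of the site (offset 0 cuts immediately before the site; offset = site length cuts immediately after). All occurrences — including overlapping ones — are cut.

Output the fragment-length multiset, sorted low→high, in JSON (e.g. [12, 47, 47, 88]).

[2,2,3,3,3,5,6,6,6,7,7,7,8,8,9,9,9,10,12,12,12,13,13,13,14,14,16,16,22,25]

Site scan:
  PtaIX (GATTGC, off=4): starts [54, 70, 76, 85, 112, 159, 168, 175, 182, 204, 218, 245, 253, 269, 284, 290] → cuts [2, 58, 74, 80, 89, 116, 163, 172, 179, 186, 208, 222, 249, 257, 273, 288]
  SqiIX (TTTAAT, off=6): starts [142, 211, 261] → cuts [148, 217, 267]
  FykV (ATGAATC, off=0): starts [9, 23, 45, 61, 91, 132, 151, 194, 224, 236, 276] → cuts [9, 23, 45, 61, 91, 132, 151, 194, 224, 236, 276]

Pooled cuts: [2, 9, 23, 45, 58, 61, 74, 80, 89, 91, 116, 132, 148, 151, 163, 172, 179, 186, 194, 208, 217, 222, 224, 236, 249, 257, 267, 273, 276, 288]

Fragment lengths:
  2→9: 7 bp
  9→23: 14 bp
  23→45: 22 bp
  45→58: 13 bp
  58→61: 3 bp
  61→74: 13 bp
  74→80: 6 bp
  80→89: 9 bp
  89→91: 2 bp
  91→116: 25 bp
  116→132: 16 bp
  132→148: 16 bp
  148→151: 3 bp
  151→163: 12 bp
  163→172: 9 bp
  172→179: 7 bp
  179→186: 7 bp
  186→194: 8 bp
  194→208: 14 bp
  208→217: 9 bp
  217→222: 5 bp
  222→224: 2 bp
  224→236: 12 bp
  236→249: 13 bp
  249→257: 8 bp
  257→267: 10 bp
  267→273: 6 bp
  273→276: 3 bp
  276→288: 12 bp
  288→2 (wrap): 292-288+2 = 6 bp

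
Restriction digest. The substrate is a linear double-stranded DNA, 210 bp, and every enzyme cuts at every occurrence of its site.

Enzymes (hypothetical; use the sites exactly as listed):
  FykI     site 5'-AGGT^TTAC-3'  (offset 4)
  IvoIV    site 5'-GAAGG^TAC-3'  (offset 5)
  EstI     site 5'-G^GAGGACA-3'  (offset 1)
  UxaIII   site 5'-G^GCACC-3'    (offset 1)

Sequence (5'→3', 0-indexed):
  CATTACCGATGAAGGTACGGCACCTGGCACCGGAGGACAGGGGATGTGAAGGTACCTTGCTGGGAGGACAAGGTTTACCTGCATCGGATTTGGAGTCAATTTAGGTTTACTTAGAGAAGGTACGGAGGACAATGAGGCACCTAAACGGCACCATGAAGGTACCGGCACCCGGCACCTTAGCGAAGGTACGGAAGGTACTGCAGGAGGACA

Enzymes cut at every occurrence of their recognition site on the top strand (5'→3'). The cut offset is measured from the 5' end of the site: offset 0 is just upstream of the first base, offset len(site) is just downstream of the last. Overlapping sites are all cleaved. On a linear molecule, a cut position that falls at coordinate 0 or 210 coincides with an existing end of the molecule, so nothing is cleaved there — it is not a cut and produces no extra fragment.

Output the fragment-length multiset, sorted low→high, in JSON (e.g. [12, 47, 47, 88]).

[4,4,5,6,7,7,7,8,9,11,11,11,12,12,14,15,15,20,32]

Site scan:
  FykI (AGGTTTAC, off=4): starts [70, 102] → cuts [74, 106]
  IvoIV (GAAGGTAC, off=5): starts [10, 47, 115, 154, 181, 190] → cuts [15, 52, 120, 159, 186, 195]
  EstI (GGAGGACA, off=1): starts [31, 62, 123, 202] → cuts [32, 63, 124, 203]
  UxaIII (GGCACC, off=1): starts [18, 25, 135, 146, 163, 170] → cuts [19, 26, 136, 147, 164, 171]

All cut coordinates (distinct, sorted): [15, 19, 26, 32, 52, 63, 74, 106, 120, 124, 136, 147, 159, 164, 171, 186, 195, 203]

Fragment lengths:
  [0,15): 15 bp
  [15,19): 4 bp
  [19,26): 7 bp
  [26,32): 6 bp
  [32,52): 20 bp
  [52,63): 11 bp
  [63,74): 11 bp
  [74,106): 32 bp
  [106,120): 14 bp
  [120,124): 4 bp
  [124,136): 12 bp
  [136,147): 11 bp
  [147,159): 12 bp
  [159,164): 5 bp
  [164,171): 7 bp
  [171,186): 15 bp
  [186,195): 9 bp
  [195,203): 8 bp
  [203,210): 7 bp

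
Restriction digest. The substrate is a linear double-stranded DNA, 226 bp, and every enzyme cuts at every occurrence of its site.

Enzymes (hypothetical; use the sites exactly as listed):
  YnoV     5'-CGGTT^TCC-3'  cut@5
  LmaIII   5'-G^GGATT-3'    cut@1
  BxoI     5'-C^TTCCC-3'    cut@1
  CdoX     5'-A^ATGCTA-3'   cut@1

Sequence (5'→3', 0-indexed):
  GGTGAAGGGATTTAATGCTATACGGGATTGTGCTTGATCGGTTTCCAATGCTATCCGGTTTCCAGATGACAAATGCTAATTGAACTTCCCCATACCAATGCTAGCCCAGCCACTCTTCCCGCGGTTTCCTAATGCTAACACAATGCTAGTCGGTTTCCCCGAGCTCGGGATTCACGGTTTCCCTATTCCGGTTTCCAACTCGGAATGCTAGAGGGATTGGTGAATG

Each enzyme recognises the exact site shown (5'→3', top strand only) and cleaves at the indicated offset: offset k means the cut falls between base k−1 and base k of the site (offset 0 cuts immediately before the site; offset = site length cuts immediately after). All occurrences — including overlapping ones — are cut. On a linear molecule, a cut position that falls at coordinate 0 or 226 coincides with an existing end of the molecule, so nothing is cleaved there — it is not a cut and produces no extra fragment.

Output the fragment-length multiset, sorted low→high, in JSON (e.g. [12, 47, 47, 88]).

Per-enzyme occurrences:
  YnoV CGGTTTCC/5: at [38, 55, 121, 150, 174, 188] ⇒ [43, 60, 126, 155, 179, 193]
  LmaIII GGGATT/1: at [6, 23, 166, 212] ⇒ [7, 24, 167, 213]
  BxoI CTTCCC/1: at [84, 114] ⇒ [85, 115]
  CdoX AATGCTA/1: at [13, 46, 71, 96, 130, 141, 203] ⇒ [14, 47, 72, 97, 131, 142, 204]

Pooled cuts: [7, 14, 24, 43, 47, 60, 72, 85, 97, 115, 126, 131, 142, 155, 167, 179, 193, 204, 213]

Fragment lengths:
  [0,7): 7 bp
  [7,14): 7 bp
  [14,24): 10 bp
  [24,43): 19 bp
  [43,47): 4 bp
  [47,60): 13 bp
  [60,72): 12 bp
  [72,85): 13 bp
  [85,97): 12 bp
  [97,115): 18 bp
  [115,126): 11 bp
  [126,131): 5 bp
  [131,142): 11 bp
  [142,155): 13 bp
  [155,167): 12 bp
  [167,179): 12 bp
  [179,193): 14 bp
  [193,204): 11 bp
  [204,213): 9 bp
  [213,226): 13 bp

[4,5,7,7,9,10,11,11,11,12,12,12,12,13,13,13,13,14,18,19]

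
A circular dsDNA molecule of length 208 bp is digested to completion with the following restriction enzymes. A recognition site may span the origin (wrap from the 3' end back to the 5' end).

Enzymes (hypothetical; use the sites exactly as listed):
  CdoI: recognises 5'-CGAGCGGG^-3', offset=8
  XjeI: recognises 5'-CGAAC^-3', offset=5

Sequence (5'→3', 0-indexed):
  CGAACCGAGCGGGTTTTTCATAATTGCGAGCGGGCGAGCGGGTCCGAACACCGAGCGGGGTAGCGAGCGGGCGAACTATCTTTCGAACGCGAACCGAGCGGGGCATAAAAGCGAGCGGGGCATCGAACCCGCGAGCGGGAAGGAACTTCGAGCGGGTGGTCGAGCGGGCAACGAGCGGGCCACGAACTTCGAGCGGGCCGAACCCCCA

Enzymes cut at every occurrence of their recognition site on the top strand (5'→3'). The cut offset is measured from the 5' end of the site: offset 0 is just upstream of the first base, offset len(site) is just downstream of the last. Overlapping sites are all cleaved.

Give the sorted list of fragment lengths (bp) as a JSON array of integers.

Per-enzyme occurrences:
  CdoI (CGAGCGGG, off=8): starts [5, 26, 34, 51, 63, 94, 111, 131, 148, 160, 171, 189] → cuts [13, 34, 42, 59, 71, 102, 119, 139, 156, 168, 179, 197]
  XjeI (CGAAC, off=5): starts [0, 44, 71, 83, 89, 123, 182, 198] → cuts [5, 49, 76, 88, 94, 128, 187, 203]

All cut coordinates (distinct, sorted): [5, 13, 34, 42, 49, 59, 71, 76, 88, 94, 102, 119, 128, 139, 156, 168, 179, 187, 197, 203]

Fragment lengths:
  5→13: 8 bp
  13→34: 21 bp
  34→42: 8 bp
  42→49: 7 bp
  49→59: 10 bp
  59→71: 12 bp
  71→76: 5 bp
  76→88: 12 bp
  88→94: 6 bp
  94→102: 8 bp
  102→119: 17 bp
  119→128: 9 bp
  128→139: 11 bp
  139→156: 17 bp
  156→168: 12 bp
  168→179: 11 bp
  179→187: 8 bp
  187→197: 10 bp
  197→203: 6 bp
  203→5 (wrap): 208-203+5 = 10 bp

[5,6,6,7,8,8,8,8,9,10,10,10,11,11,12,12,12,17,17,21]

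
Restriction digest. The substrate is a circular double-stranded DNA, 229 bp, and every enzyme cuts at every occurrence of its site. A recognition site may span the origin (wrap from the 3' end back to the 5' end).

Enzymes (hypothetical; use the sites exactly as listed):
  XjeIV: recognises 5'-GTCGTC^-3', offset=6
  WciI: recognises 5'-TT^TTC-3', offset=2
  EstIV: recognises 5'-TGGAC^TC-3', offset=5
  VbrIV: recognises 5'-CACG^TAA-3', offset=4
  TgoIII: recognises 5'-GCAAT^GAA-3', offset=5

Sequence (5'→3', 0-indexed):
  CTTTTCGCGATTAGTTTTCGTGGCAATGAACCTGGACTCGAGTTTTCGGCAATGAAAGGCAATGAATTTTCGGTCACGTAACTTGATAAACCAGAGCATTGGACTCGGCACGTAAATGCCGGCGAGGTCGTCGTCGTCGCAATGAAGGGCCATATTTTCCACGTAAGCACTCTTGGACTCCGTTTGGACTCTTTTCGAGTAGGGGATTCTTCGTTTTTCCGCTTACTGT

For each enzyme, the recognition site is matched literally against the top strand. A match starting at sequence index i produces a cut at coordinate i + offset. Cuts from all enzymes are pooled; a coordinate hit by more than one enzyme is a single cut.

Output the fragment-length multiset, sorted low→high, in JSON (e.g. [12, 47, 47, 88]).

[3,3,4,5,5,7,7,8,9,10,10,10,11,11,13,13,15,16,20,23,26]

Scan for sites:
  XjeIV GTCGTC/6: at [126, 129, 132] ⇒ [132, 135, 138]
  WciI TTTTC/2: at [1, 14, 42, 66, 154, 191, 214] ⇒ [3, 16, 44, 68, 156, 193, 216]
  EstIV TGGACTC/5: at [32, 99, 173, 184] ⇒ [37, 104, 178, 189]
  VbrIV CACGTAA/4: at [74, 108, 159] ⇒ [78, 112, 163]
  TgoIII GCAATGAA/5: at [22, 48, 58, 138] ⇒ [27, 53, 63, 143]

Pooled cuts: [3, 16, 27, 37, 44, 53, 63, 68, 78, 104, 112, 132, 135, 138, 143, 156, 163, 178, 189, 193, 216]

Fragment lengths:
  3→16: 13 bp
  16→27: 11 bp
  27→37: 10 bp
  37→44: 7 bp
  44→53: 9 bp
  53→63: 10 bp
  63→68: 5 bp
  68→78: 10 bp
  78→104: 26 bp
  104→112: 8 bp
  112→132: 20 bp
  132→135: 3 bp
  135→138: 3 bp
  138→143: 5 bp
  143→156: 13 bp
  156→163: 7 bp
  163→178: 15 bp
  178→189: 11 bp
  189→193: 4 bp
  193→216: 23 bp
  216→3 (wrap): 229-216+3 = 16 bp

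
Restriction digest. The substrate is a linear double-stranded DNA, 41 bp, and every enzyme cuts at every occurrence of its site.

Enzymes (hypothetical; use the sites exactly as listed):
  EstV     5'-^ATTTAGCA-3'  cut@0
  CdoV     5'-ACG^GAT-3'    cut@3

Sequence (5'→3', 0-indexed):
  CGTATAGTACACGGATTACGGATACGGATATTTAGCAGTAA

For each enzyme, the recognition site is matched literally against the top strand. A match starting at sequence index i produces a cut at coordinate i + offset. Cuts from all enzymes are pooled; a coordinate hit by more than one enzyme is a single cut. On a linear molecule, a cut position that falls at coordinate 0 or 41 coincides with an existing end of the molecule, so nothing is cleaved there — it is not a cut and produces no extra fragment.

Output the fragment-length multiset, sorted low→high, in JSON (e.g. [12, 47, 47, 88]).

[3,6,7,12,13]

Per-enzyme occurrences:
  EstV (ATTTAGCA, off=0): starts [29] → cuts [29]
  CdoV (ACGGAT, off=3): starts [10, 17, 23] → cuts [13, 20, 26]

All cut coordinates (distinct, sorted): [13, 20, 26, 29]

Fragments:
  [0,13): 13 bp
  [13,20): 7 bp
  [20,26): 6 bp
  [26,29): 3 bp
  [29,41): 12 bp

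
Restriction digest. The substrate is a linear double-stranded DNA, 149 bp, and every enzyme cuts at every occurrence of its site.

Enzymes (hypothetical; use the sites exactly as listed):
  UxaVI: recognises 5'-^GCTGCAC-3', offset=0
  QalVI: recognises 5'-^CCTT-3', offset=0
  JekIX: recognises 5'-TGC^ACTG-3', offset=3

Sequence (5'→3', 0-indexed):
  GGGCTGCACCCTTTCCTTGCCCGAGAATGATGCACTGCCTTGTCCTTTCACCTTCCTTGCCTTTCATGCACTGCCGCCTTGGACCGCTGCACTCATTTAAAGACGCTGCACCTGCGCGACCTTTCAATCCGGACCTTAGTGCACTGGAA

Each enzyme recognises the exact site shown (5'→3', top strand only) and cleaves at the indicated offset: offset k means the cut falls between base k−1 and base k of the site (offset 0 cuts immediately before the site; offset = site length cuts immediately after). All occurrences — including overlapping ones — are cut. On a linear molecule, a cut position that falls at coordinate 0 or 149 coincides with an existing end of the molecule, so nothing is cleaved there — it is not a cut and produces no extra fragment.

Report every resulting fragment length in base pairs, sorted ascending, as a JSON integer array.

[2,4,4,5,5,6,7,7,7,7,9,9,10,14,15,19,19]

Scan for sites:
  UxaVI (GCTGCAC, off=0): starts [2, 85, 104] → cuts [2, 85, 104]
  QalVI (CCTT, off=0): starts [9, 14, 37, 43, 50, 54, 59, 76, 119, 133] → cuts [9, 14, 37, 43, 50, 54, 59, 76, 119, 133]
  JekIX (TGCACTG, off=3): starts [30, 66, 139] → cuts [33, 69, 142]

Pooled cuts: [2, 9, 14, 33, 37, 43, 50, 54, 59, 69, 76, 85, 104, 119, 133, 142]

Fragment lengths:
  [0,2): 2 bp
  [2,9): 7 bp
  [9,14): 5 bp
  [14,33): 19 bp
  [33,37): 4 bp
  [37,43): 6 bp
  [43,50): 7 bp
  [50,54): 4 bp
  [54,59): 5 bp
  [59,69): 10 bp
  [69,76): 7 bp
  [76,85): 9 bp
  [85,104): 19 bp
  [104,119): 15 bp
  [119,133): 14 bp
  [133,142): 9 bp
  [142,149): 7 bp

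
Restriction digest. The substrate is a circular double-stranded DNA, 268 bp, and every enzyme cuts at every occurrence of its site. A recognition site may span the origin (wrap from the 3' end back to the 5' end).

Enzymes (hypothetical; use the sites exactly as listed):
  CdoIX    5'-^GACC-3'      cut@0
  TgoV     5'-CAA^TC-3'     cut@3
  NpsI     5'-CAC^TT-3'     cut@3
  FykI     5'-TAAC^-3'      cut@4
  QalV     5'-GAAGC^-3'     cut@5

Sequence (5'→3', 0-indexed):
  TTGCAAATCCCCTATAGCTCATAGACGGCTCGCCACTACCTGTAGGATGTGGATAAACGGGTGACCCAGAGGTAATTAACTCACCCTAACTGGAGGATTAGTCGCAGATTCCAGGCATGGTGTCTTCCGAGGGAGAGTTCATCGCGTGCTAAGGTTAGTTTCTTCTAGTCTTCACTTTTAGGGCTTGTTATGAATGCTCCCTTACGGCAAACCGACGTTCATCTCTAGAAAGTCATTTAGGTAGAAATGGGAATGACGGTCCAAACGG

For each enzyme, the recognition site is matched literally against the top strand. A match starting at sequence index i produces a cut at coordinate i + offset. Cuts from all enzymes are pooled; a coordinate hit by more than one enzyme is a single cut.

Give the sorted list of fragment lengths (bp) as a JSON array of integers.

[10,18,85,155]

Per-enzyme occurrences:
  CdoIX GACC/0: at [62] ⇒ [62]
  TgoV (CAATC, off=3): no sites
  NpsI CACTT/3: at [172] ⇒ [175]
  FykI TAAC/4: at [76, 86] ⇒ [80, 90]
  QalV (GAAGC, off=5): no sites

Pooled cuts: [62, 80, 90, 175]

Fragment lengths:
  62→80: 18 bp
  80→90: 10 bp
  90→175: 85 bp
  175→62 (wrap): 268-175+62 = 155 bp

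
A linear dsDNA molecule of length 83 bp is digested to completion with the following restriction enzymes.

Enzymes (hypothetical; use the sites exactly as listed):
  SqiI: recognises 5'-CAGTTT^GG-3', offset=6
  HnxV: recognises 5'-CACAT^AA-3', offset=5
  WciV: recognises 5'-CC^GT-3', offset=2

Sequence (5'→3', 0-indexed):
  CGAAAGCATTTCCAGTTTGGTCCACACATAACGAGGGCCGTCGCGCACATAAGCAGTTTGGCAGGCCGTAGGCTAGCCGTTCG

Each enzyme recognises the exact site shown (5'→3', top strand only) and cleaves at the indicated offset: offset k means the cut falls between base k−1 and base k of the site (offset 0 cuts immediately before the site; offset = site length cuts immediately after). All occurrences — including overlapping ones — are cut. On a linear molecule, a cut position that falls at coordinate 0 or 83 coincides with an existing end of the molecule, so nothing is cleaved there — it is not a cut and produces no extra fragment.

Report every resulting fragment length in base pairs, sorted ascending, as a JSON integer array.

Site scan:
  SqiI (CAGTTTGG, off=6): starts [12, 53] → cuts [18, 59]
  HnxV (CACATAA, off=5): starts [24, 45] → cuts [29, 50]
  WciV (CCGT, off=2): starts [37, 65, 76] → cuts [39, 67, 78]

All cut coordinates (distinct, sorted): [18, 29, 39, 50, 59, 67, 78]

Fragments:
  [0,18): 18 bp
  [18,29): 11 bp
  [29,39): 10 bp
  [39,50): 11 bp
  [50,59): 9 bp
  [59,67): 8 bp
  [67,78): 11 bp
  [78,83): 5 bp

[5,8,9,10,11,11,11,18]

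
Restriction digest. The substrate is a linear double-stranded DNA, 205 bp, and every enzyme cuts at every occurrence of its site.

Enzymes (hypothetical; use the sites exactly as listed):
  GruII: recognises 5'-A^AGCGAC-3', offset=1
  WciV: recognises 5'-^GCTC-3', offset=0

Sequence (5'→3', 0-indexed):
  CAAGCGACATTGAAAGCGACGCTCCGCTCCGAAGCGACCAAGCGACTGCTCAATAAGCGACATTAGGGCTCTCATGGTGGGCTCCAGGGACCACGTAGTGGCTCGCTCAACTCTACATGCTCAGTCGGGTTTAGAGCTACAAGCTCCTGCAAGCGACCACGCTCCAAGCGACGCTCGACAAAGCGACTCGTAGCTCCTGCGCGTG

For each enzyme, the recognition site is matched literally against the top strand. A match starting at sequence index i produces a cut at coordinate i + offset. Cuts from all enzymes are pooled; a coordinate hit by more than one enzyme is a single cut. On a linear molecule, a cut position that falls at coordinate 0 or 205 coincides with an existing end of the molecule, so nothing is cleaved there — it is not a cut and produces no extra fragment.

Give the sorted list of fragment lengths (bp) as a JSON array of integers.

[2,4,5,6,6,6,7,7,8,8,9,9,9,11,12,12,13,13,14,20,24]

Per-enzyme occurrences:
  GruII AAGCGAC/1: at [1, 13, 31, 39, 54, 150, 165, 180] ⇒ [2, 14, 32, 40, 55, 151, 166, 181]
  WciV GCTC/0: at [20, 25, 47, 67, 80, 100, 104, 118, 142, 160, 172, 192] ⇒ [20, 25, 47, 67, 80, 100, 104, 118, 142, 160, 172, 192]

All cut coordinates (distinct, sorted): [2, 14, 20, 25, 32, 40, 47, 55, 67, 80, 100, 104, 118, 142, 151, 160, 166, 172, 181, 192]

Fragment lengths:
  [0,2): 2 bp
  [2,14): 12 bp
  [14,20): 6 bp
  [20,25): 5 bp
  [25,32): 7 bp
  [32,40): 8 bp
  [40,47): 7 bp
  [47,55): 8 bp
  [55,67): 12 bp
  [67,80): 13 bp
  [80,100): 20 bp
  [100,104): 4 bp
  [104,118): 14 bp
  [118,142): 24 bp
  [142,151): 9 bp
  [151,160): 9 bp
  [160,166): 6 bp
  [166,172): 6 bp
  [172,181): 9 bp
  [181,192): 11 bp
  [192,205): 13 bp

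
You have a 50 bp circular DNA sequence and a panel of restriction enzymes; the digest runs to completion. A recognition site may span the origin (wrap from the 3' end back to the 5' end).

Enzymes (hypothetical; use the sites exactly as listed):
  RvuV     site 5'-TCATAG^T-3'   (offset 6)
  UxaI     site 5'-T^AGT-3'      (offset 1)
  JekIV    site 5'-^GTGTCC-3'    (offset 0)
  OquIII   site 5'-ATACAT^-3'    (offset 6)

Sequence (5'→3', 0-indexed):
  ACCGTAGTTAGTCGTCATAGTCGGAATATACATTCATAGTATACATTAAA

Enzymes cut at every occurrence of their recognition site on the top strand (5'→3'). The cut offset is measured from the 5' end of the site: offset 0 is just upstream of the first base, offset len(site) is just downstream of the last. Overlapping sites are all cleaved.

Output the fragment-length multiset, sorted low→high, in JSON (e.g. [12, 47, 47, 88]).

[2,2,4,4,7,9,9,13]

Per-enzyme occurrences:
  RvuV (TCATAGT, off=6): starts [14, 33] → cuts [20, 39]
  UxaI (TAGT, off=1): starts [4, 8, 17, 36] → cuts [5, 9, 18, 37]
  JekIV (GTGTCC, off=0): no sites
  OquIII (ATACAT, off=6): starts [27, 40] → cuts [33, 46]

Pooled cuts: [5, 9, 18, 20, 33, 37, 39, 46]

Fragment lengths:
  5→9: 4 bp
  9→18: 9 bp
  18→20: 2 bp
  20→33: 13 bp
  33→37: 4 bp
  37→39: 2 bp
  39→46: 7 bp
  46→5 (wrap): 50-46+5 = 9 bp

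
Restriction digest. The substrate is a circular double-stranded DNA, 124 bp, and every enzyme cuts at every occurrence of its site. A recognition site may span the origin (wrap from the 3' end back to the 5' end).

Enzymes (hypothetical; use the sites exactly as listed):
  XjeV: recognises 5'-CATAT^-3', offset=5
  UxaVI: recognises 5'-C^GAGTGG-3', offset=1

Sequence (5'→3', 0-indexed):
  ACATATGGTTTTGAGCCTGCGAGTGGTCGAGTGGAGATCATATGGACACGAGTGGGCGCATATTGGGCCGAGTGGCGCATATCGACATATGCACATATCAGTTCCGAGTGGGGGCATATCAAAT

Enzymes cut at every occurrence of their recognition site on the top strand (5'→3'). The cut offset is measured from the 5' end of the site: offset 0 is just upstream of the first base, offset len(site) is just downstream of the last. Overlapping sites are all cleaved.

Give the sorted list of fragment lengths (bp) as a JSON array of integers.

Scan for sites:
  XjeV CATAT/5: at [1, 38, 58, 77, 85, 93, 114] ⇒ [6, 43, 63, 82, 90, 98, 119]
  UxaVI CGAGTGG/1: at [19, 27, 48, 68, 104] ⇒ [20, 28, 49, 69, 105]

All cut coordinates (distinct, sorted): [6, 20, 28, 43, 49, 63, 69, 82, 90, 98, 105, 119]

Fragments:
  6→20: 14 bp
  20→28: 8 bp
  28→43: 15 bp
  43→49: 6 bp
  49→63: 14 bp
  63→69: 6 bp
  69→82: 13 bp
  82→90: 8 bp
  90→98: 8 bp
  98→105: 7 bp
  105→119: 14 bp
  119→6 (wrap): 124-119+6 = 11 bp

[6,6,7,8,8,8,11,13,14,14,14,15]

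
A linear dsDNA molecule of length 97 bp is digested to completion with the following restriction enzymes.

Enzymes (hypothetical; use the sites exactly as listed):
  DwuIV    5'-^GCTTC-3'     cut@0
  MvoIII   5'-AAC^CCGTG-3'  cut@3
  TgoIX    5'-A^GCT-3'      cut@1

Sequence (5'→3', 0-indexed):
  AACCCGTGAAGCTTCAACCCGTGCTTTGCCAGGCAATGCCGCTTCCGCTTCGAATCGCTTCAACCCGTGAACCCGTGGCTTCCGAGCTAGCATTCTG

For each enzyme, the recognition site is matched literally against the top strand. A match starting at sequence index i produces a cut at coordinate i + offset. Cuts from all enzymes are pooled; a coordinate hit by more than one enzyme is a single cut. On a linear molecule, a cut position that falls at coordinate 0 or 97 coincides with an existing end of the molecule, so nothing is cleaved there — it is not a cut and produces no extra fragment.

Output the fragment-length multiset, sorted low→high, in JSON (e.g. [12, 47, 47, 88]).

[3,5,6,7,8,8,8,8,10,12,22]

Scan for sites:
  DwuIV GCTTC/0: at [10, 40, 46, 56, 77] ⇒ [10, 40, 46, 56, 77]
  MvoIII AACCCGTG/3: at [0, 15, 61, 69] ⇒ [3, 18, 64, 72]
  TgoIX AGCT/1: at [9, 84] ⇒ [10, 85]

Pooled cuts: [3, 10, 18, 40, 46, 56, 64, 72, 77, 85]

Fragment lengths:
  [0,3): 3 bp
  [3,10): 7 bp
  [10,18): 8 bp
  [18,40): 22 bp
  [40,46): 6 bp
  [46,56): 10 bp
  [56,64): 8 bp
  [64,72): 8 bp
  [72,77): 5 bp
  [77,85): 8 bp
  [85,97): 12 bp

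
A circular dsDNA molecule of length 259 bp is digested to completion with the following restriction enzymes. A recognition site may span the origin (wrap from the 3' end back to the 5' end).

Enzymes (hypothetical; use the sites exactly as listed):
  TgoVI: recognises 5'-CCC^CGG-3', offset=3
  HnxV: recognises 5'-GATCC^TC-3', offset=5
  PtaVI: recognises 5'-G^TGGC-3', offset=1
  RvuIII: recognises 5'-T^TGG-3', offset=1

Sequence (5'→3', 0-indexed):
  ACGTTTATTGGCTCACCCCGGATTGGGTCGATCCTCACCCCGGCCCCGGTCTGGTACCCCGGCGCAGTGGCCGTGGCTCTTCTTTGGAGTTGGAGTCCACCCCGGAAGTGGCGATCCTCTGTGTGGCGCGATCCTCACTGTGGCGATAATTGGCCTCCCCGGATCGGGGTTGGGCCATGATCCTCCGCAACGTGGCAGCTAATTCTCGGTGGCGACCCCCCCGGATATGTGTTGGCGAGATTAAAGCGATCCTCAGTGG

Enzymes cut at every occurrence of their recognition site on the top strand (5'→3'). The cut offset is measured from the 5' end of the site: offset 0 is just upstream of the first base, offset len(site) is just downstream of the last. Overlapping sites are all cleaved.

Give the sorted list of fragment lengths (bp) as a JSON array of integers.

Per-enzyme occurrences:
  TgoVI (CCCCGG, off=3): starts [15, 37, 43, 56, 99, 156, 218] → cuts [18, 40, 46, 59, 102, 159, 221]
  HnxV (GATCCTC, off=5): starts [29, 112, 129, 178, 247] → cuts [34, 117, 134, 183, 252]
  PtaVI (GTGGC, off=1): starts [66, 72, 107, 122, 139, 191, 208] → cuts [67, 73, 108, 123, 140, 192, 209]
  RvuIII (TTGG, off=1): starts [7, 22, 83, 89, 149, 169, 231] → cuts [8, 23, 84, 90, 150, 170, 232]

Pooled cuts: [8, 18, 23, 34, 40, 46, 59, 67, 73, 84, 90, 102, 108, 117, 123, 134, 140, 150, 159, 170, 183, 192, 209, 221, 232, 252]

Fragments:
  8→18: 10 bp
  18→23: 5 bp
  23→34: 11 bp
  34→40: 6 bp
  40→46: 6 bp
  46→59: 13 bp
  59→67: 8 bp
  67→73: 6 bp
  73→84: 11 bp
  84→90: 6 bp
  90→102: 12 bp
  102→108: 6 bp
  108→117: 9 bp
  117→123: 6 bp
  123→134: 11 bp
  134→140: 6 bp
  140→150: 10 bp
  150→159: 9 bp
  159→170: 11 bp
  170→183: 13 bp
  183→192: 9 bp
  192→209: 17 bp
  209→221: 12 bp
  221→232: 11 bp
  232→252: 20 bp
  252→8 (wrap): 259-252+8 = 15 bp

[5,6,6,6,6,6,6,6,8,9,9,9,10,10,11,11,11,11,11,12,12,13,13,15,17,20]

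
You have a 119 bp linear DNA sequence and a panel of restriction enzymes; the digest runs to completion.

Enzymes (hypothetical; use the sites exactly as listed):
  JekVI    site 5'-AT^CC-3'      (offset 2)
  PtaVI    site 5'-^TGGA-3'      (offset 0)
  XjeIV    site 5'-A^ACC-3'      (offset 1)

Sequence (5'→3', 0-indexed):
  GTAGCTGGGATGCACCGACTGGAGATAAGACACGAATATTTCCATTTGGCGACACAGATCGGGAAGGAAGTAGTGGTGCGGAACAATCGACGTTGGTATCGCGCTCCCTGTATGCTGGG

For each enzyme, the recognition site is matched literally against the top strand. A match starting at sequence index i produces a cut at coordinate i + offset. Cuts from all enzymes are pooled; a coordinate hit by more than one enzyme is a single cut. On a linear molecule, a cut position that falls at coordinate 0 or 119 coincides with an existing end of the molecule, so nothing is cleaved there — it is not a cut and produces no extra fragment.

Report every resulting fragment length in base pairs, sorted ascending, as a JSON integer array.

[19,100]

Scan for sites:
  JekVI (ATCC, off=2): no sites
  PtaVI (TGGA, off=0): starts [19] → cuts [19]
  XjeIV (AACC, off=1): no sites

Pooled cuts: [19]

Fragment lengths:
  [0,19): 19 bp
  [19,119): 100 bp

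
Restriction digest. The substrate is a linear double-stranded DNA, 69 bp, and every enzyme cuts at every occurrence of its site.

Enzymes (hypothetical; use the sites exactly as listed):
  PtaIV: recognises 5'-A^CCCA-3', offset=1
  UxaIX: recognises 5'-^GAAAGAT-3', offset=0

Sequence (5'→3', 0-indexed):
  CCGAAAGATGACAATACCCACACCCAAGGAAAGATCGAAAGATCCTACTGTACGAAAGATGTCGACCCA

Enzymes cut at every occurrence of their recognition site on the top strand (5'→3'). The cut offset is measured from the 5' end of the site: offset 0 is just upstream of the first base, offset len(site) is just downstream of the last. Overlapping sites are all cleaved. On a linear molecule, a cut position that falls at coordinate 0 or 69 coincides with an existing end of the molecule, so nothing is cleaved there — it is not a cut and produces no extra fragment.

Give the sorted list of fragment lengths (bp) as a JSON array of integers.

[2,4,6,6,8,12,14,17]

Site scan:
  PtaIV (ACCCA, off=1): starts [15, 21, 64] → cuts [16, 22, 65]
  UxaIX (GAAAGAT, off=0): starts [2, 28, 36, 53] → cuts [2, 28, 36, 53]

All cut coordinates (distinct, sorted): [2, 16, 22, 28, 36, 53, 65]

Fragment lengths:
  [0,2): 2 bp
  [2,16): 14 bp
  [16,22): 6 bp
  [22,28): 6 bp
  [28,36): 8 bp
  [36,53): 17 bp
  [53,65): 12 bp
  [65,69): 4 bp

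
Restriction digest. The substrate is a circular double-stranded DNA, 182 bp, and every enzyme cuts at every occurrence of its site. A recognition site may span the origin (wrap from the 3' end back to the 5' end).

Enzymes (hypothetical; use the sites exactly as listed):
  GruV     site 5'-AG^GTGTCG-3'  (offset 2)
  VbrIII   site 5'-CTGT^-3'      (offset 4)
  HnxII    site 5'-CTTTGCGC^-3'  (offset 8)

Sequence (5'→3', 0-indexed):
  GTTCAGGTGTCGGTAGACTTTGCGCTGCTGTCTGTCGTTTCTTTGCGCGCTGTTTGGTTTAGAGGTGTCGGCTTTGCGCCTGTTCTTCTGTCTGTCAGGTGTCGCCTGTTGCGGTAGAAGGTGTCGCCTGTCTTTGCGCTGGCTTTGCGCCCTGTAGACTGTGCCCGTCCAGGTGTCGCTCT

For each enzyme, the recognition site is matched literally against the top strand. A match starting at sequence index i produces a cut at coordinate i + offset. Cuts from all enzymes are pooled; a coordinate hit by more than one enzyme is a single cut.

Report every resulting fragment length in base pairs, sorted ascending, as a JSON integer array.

Site scan:
  GruV (AGGTGTCG, off=2): starts [4, 62, 96, 118, 170] → cuts [6, 64, 98, 120, 172]
  VbrIII (CTGT, off=4): starts [27, 31, 49, 79, 87, 91, 105, 127, 151, 158, 180] → cuts [2, 31, 35, 53, 83, 91, 95, 109, 131, 155, 162]
  HnxII (CTTTGCGC, off=8): starts [17, 40, 71, 131, 142] → cuts [25, 48, 79, 139, 150]

Pooled cuts: [2, 6, 25, 31, 35, 48, 53, 64, 79, 83, 91, 95, 98, 109, 120, 131, 139, 150, 155, 162, 172]

Fragments:
  2→6: 4 bp
  6→25: 19 bp
  25→31: 6 bp
  31→35: 4 bp
  35→48: 13 bp
  48→53: 5 bp
  53→64: 11 bp
  64→79: 15 bp
  79→83: 4 bp
  83→91: 8 bp
  91→95: 4 bp
  95→98: 3 bp
  98→109: 11 bp
  109→120: 11 bp
  120→131: 11 bp
  131→139: 8 bp
  139→150: 11 bp
  150→155: 5 bp
  155→162: 7 bp
  162→172: 10 bp
  172→2 (wrap): 182-172+2 = 12 bp

[3,4,4,4,4,5,5,6,7,8,8,10,11,11,11,11,11,12,13,15,19]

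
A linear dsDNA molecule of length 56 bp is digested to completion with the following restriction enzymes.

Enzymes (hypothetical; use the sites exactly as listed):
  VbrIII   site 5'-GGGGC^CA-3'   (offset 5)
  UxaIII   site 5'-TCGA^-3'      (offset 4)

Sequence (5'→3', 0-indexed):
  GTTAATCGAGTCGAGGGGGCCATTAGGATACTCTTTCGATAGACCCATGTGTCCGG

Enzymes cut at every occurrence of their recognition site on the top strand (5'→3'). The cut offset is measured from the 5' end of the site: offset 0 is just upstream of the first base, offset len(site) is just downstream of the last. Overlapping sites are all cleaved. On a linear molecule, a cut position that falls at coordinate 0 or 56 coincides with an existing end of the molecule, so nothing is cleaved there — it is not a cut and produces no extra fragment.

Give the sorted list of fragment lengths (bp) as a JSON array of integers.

Scan for sites:
  VbrIII GGGGCCA/5: at [15] ⇒ [20]
  UxaIII TCGA/4: at [5, 10, 35] ⇒ [9, 14, 39]

All cut coordinates (distinct, sorted): [9, 14, 20, 39]

Fragments:
  [0,9): 9 bp
  [9,14): 5 bp
  [14,20): 6 bp
  [20,39): 19 bp
  [39,56): 17 bp

[5,6,9,17,19]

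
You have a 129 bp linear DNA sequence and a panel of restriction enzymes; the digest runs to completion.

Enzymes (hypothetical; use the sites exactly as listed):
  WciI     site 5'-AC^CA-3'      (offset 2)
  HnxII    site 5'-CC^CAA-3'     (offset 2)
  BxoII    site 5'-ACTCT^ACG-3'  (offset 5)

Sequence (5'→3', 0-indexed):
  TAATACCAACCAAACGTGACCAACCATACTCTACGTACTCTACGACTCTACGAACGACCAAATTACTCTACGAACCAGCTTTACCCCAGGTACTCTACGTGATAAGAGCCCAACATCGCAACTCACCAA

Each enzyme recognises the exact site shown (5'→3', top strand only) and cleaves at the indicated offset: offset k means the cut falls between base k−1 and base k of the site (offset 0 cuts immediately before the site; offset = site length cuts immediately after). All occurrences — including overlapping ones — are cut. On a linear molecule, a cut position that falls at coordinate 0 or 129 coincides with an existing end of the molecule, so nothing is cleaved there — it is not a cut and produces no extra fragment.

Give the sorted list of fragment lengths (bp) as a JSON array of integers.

[3,4,4,6,6,8,8,9,9,10,11,14,16,21]

Per-enzyme occurrences:
  WciI (ACCA, off=2): starts [4, 8, 18, 22, 56, 73, 124] → cuts [6, 10, 20, 24, 58, 75, 126]
  HnxII (CCCAA, off=2): starts [108] → cuts [110]
  BxoII (ACTCTACG, off=5): starts [27, 36, 44, 64, 91] → cuts [32, 41, 49, 69, 96]

All cut coordinates (distinct, sorted): [6, 10, 20, 24, 32, 41, 49, 58, 69, 75, 96, 110, 126]

Fragments:
  [0,6): 6 bp
  [6,10): 4 bp
  [10,20): 10 bp
  [20,24): 4 bp
  [24,32): 8 bp
  [32,41): 9 bp
  [41,49): 8 bp
  [49,58): 9 bp
  [58,69): 11 bp
  [69,75): 6 bp
  [75,96): 21 bp
  [96,110): 14 bp
  [110,126): 16 bp
  [126,129): 3 bp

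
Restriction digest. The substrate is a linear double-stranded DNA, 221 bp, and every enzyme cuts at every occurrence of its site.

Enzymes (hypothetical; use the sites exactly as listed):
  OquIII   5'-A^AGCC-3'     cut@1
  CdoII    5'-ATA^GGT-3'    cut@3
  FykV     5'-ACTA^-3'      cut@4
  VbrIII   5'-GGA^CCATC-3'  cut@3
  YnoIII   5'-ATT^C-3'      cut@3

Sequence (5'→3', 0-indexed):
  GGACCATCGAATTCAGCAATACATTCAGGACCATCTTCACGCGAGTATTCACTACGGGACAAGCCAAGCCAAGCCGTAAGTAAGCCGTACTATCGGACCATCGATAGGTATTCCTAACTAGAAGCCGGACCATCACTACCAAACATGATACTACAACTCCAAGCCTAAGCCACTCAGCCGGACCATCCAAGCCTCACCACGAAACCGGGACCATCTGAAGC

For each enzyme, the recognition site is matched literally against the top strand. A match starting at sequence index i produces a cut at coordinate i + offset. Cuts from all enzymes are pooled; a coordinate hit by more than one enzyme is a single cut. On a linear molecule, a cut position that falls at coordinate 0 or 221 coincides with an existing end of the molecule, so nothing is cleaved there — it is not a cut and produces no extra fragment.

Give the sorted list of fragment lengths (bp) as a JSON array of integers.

Scan for sites:
  OquIII AAGCC/1: at [60, 65, 70, 81, 121, 160, 166, 188] ⇒ [61, 66, 71, 82, 122, 161, 167, 189]
  CdoII ATAGGT/3: at [103] ⇒ [106]
  FykV ACTA/4: at [50, 88, 116, 134, 149] ⇒ [54, 92, 120, 138, 153]
  VbrIII GGACCATC/3: at [0, 27, 94, 126, 179, 207] ⇒ [3, 30, 97, 129, 182, 210]
  YnoIII ATTC/3: at [10, 22, 46, 109] ⇒ [13, 25, 49, 112]

Pooled cuts: [3, 13, 25, 30, 49, 54, 61, 66, 71, 82, 92, 97, 106, 112, 120, 122, 129, 138, 153, 161, 167, 182, 189, 210]

Fragments:
  [0,3): 3 bp
  [3,13): 10 bp
  [13,25): 12 bp
  [25,30): 5 bp
  [30,49): 19 bp
  [49,54): 5 bp
  [54,61): 7 bp
  [61,66): 5 bp
  [66,71): 5 bp
  [71,82): 11 bp
  [82,92): 10 bp
  [92,97): 5 bp
  [97,106): 9 bp
  [106,112): 6 bp
  [112,120): 8 bp
  [120,122): 2 bp
  [122,129): 7 bp
  [129,138): 9 bp
  [138,153): 15 bp
  [153,161): 8 bp
  [161,167): 6 bp
  [167,182): 15 bp
  [182,189): 7 bp
  [189,210): 21 bp
  [210,221): 11 bp

[2,3,5,5,5,5,5,6,6,7,7,7,8,8,9,9,10,10,11,11,12,15,15,19,21]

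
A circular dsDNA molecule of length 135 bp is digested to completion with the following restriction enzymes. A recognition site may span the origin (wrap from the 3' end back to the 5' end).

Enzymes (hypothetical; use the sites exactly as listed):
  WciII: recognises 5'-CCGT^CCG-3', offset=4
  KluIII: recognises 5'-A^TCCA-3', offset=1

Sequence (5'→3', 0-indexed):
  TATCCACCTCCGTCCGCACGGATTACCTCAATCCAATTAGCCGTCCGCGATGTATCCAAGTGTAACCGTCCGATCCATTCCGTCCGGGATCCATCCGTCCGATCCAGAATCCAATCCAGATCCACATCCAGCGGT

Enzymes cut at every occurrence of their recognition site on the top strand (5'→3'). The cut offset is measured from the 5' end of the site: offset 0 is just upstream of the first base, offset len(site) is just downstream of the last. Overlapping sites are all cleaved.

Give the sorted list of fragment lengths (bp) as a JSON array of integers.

[4,4,5,6,6,6,7,9,10,10,11,11,13,15,18]

Scan for sites:
  WciII CCGTCCG/4: at [9, 40, 65, 79, 94] ⇒ [13, 44, 69, 83, 98]
  KluIII ATCCA/1: at [1, 30, 53, 72, 88, 101, 108, 113, 119, 125] ⇒ [2, 31, 54, 73, 89, 102, 109, 114, 120, 126]

Pooled cuts: [2, 13, 31, 44, 54, 69, 73, 83, 89, 98, 102, 109, 114, 120, 126]

Fragments:
  2→13: 11 bp
  13→31: 18 bp
  31→44: 13 bp
  44→54: 10 bp
  54→69: 15 bp
  69→73: 4 bp
  73→83: 10 bp
  83→89: 6 bp
  89→98: 9 bp
  98→102: 4 bp
  102→109: 7 bp
  109→114: 5 bp
  114→120: 6 bp
  120→126: 6 bp
  126→2 (wrap): 135-126+2 = 11 bp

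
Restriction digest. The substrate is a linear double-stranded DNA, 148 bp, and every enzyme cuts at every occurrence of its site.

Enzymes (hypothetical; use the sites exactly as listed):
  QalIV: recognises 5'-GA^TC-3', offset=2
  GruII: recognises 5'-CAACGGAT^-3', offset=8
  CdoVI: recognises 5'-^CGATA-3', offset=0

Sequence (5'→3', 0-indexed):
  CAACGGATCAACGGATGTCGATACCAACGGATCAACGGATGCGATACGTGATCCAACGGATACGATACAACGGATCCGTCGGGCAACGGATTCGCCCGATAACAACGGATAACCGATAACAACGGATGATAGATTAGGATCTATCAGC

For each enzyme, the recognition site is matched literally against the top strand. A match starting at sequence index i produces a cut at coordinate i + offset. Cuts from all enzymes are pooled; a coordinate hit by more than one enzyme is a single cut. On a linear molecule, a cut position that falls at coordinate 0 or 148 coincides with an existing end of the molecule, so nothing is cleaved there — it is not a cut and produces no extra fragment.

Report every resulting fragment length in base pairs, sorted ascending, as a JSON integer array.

Scan for sites:
  QalIV GATC/2: at [5, 29, 49, 72, 137] ⇒ [7, 31, 51, 74, 139]
  GruII CAACGGAT/8: at [0, 8, 24, 32, 53, 67, 83, 102, 119] ⇒ [8, 16, 32, 40, 61, 75, 91, 110, 127]
  CdoVI CGATA/0: at [18, 41, 62, 96, 113] ⇒ [18, 41, 62, 96, 113]

All cut coordinates (distinct, sorted): [7, 8, 16, 18, 31, 32, 40, 41, 51, 61, 62, 74, 75, 91, 96, 110, 113, 127, 139]

Fragment lengths:
  [0,7): 7 bp
  [7,8): 1 bp
  [8,16): 8 bp
  [16,18): 2 bp
  [18,31): 13 bp
  [31,32): 1 bp
  [32,40): 8 bp
  [40,41): 1 bp
  [41,51): 10 bp
  [51,61): 10 bp
  [61,62): 1 bp
  [62,74): 12 bp
  [74,75): 1 bp
  [75,91): 16 bp
  [91,96): 5 bp
  [96,110): 14 bp
  [110,113): 3 bp
  [113,127): 14 bp
  [127,139): 12 bp
  [139,148): 9 bp

[1,1,1,1,1,2,3,5,7,8,8,9,10,10,12,12,13,14,14,16]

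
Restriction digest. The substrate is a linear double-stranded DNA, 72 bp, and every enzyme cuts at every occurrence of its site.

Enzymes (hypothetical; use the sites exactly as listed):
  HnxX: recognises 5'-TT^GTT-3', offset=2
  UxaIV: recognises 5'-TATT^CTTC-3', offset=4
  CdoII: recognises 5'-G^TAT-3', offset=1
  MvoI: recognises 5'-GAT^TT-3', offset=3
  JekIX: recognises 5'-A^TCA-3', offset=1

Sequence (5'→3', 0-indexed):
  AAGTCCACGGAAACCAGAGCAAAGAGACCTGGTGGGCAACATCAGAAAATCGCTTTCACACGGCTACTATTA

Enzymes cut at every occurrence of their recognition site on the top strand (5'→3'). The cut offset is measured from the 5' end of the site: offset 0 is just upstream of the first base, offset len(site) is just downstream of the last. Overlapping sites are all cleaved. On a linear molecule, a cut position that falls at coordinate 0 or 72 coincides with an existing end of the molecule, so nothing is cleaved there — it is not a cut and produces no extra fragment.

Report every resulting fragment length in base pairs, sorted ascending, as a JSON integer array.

[31,41]

Site scan:
  HnxX (TTGTT, off=2): no sites
  UxaIV (TATTCTTC, off=4): no sites
  CdoII (GTAT, off=1): no sites
  MvoI (GATTT, off=3): no sites
  JekIX (ATCA, off=1): starts [40] → cuts [41]

All cut coordinates (distinct, sorted): [41]

Fragment lengths:
  [0,41): 41 bp
  [41,72): 31 bp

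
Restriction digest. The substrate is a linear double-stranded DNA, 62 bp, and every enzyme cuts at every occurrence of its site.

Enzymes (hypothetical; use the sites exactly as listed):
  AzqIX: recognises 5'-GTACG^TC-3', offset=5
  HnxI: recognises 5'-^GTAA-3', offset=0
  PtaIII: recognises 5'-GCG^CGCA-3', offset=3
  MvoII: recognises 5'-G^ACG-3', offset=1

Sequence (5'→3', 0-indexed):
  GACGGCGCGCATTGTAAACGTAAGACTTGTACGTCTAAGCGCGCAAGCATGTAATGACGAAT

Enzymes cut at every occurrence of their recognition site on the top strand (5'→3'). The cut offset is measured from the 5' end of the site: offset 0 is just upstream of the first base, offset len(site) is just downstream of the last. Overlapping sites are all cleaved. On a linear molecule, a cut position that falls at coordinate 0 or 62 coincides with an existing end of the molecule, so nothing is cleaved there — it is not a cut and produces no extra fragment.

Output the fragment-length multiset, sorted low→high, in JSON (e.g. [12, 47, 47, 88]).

[1,6,6,6,6,6,8,9,14]

Site scan:
  AzqIX (GTACGTC, off=5): starts [28] → cuts [33]
  HnxI (GTAA, off=0): starts [13, 19, 50] → cuts [13, 19, 50]
  PtaIII (GCGCGCA, off=3): starts [4, 38] → cuts [7, 41]
  MvoII (GACG, off=1): starts [0, 55] → cuts [1, 56]

Pooled cuts: [1, 7, 13, 19, 33, 41, 50, 56]

Fragments:
  [0,1): 1 bp
  [1,7): 6 bp
  [7,13): 6 bp
  [13,19): 6 bp
  [19,33): 14 bp
  [33,41): 8 bp
  [41,50): 9 bp
  [50,56): 6 bp
  [56,62): 6 bp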